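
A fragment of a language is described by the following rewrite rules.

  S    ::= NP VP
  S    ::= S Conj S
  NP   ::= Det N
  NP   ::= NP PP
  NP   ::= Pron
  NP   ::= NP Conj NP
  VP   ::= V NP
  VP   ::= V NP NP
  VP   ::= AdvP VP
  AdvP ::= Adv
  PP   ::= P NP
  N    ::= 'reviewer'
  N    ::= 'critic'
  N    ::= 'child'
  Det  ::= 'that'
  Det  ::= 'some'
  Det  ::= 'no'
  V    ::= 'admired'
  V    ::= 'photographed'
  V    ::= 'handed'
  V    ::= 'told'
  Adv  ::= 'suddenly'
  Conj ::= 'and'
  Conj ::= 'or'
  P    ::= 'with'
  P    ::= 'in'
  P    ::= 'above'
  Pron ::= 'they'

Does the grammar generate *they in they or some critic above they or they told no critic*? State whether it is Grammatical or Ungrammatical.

[S [NP [NP [Pron they]] [PP [P in] [NP [NP [NP [Pron they]] [Conj or] [NP [Det some] [N critic]]] [PP [P above] [NP [NP [Pron they]] [Conj or] [NP [Pron they]]]]]]] [VP [V told] [NP [Det no] [N critic]]]]
Every word is introduced by a lexical rule and the phrasal rules combine the resulting categories into a single S.

Grammatical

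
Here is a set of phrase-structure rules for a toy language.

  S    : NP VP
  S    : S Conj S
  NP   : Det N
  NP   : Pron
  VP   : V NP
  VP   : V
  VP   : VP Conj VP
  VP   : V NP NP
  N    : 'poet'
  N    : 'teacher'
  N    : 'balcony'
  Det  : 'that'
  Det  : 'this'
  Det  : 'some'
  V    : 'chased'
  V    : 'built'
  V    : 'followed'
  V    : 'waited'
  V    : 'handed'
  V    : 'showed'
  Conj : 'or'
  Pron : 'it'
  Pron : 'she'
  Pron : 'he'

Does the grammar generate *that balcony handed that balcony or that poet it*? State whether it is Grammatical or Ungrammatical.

For S → NP VP, the only prefix that parses as NP is 'that balcony', but the remainder 'handed that balcony or that poet it' is not a VP under these rules. The alternative S rule S → S Conj S likewise has no satisfying split.

Ungrammatical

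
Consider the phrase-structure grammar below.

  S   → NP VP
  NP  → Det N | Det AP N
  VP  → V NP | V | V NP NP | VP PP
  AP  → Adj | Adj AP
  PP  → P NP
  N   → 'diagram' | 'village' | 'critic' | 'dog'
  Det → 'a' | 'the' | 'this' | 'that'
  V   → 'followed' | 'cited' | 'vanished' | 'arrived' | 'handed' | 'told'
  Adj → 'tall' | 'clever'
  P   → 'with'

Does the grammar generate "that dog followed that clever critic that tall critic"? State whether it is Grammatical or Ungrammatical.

S
  NP
    Det: that
    N: dog
  VP
    V: followed
    NP
      Det: that
      AP
        Adj: clever
      N: critic
    NP
      Det: that
      AP
        Adj: tall
      N: critic
The bracketing above is licensed at every node by one of the given productions, with S at the root.

Grammatical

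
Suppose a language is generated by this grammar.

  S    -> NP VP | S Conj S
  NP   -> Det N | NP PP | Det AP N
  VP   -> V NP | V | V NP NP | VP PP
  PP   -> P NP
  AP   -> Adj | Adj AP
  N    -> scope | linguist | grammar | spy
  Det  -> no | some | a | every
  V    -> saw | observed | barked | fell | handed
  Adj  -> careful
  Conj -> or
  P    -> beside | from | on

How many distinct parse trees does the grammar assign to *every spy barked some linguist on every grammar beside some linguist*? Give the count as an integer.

Two of the 5 distinct bracketings:
[S [NP [Det every] [N spy]] [VP [V barked] [NP [NP [Det some] [N linguist]] [PP [P on] [NP [NP [Det every] [N grammar]] [PP [P beside] [NP [Det some] [N linguist]]]]]]]]
[S [NP [Det every] [N spy]] [VP [V barked] [NP [NP [NP [Det some] [N linguist]] [PP [P on] [NP [Det every] [N grammar]]]] [PP [P beside] [NP [Det some] [N linguist]]]]]]
The trees differ in how a recursive rule is bracketed over the same span.

5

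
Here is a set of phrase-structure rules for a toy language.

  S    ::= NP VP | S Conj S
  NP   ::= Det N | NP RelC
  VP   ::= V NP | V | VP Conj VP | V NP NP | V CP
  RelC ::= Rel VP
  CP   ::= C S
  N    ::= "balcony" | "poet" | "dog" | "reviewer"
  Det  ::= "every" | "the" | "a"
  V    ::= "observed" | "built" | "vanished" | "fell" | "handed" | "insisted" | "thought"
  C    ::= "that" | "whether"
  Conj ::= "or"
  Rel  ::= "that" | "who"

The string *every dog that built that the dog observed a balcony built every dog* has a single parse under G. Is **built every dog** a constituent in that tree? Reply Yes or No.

Yes

[S [NP [NP [Det every] [N dog]] [RelC [Rel that] [VP [V built] [CP [C that] [S [NP [Det the] [N dog]] [VP [V observed] [NP [Det a] [N balcony]]]]]]]] [VP [V built] [NP [Det every] [N dog]]]]
The words 'built every dog' are exhaustively dominated by a single VP node (built by VP → V NP), so they form a constituent.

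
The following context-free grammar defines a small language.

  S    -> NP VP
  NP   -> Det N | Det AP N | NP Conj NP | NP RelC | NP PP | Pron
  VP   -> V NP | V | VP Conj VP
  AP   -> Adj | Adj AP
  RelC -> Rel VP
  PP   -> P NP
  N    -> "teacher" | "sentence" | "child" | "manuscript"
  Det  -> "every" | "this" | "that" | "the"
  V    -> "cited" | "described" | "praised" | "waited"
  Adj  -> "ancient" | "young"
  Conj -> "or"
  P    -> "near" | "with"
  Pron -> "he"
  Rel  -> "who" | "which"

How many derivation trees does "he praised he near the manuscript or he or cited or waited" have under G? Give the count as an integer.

4

Two of the 4 distinct bracketings:
[S [NP [Pron he]] [VP [VP [V praised] [NP [NP [NP [Pron he]] [PP [P near] [NP [Det the] [N manuscript]]]] [Conj or] [NP [Pron he]]]] [Conj or] [VP [VP [V cited]] [Conj or] [VP [V waited]]]]]
[S [NP [Pron he]] [VP [VP [V praised] [NP [NP [Pron he]] [PP [P near] [NP [NP [Det the] [N manuscript]] [Conj or] [NP [Pron he]]]]]] [Conj or] [VP [VP [V cited]] [Conj or] [VP [V waited]]]]]
The trees differ in how a recursive rule is bracketed over the same span.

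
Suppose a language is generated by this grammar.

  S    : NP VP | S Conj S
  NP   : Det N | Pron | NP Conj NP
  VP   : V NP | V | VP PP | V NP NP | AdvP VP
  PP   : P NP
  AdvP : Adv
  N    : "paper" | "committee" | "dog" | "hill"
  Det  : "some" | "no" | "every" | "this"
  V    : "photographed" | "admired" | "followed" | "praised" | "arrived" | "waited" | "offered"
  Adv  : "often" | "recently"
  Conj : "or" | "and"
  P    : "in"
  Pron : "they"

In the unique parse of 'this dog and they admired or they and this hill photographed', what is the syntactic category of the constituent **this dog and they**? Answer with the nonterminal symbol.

[S [S [NP [NP [Det this] [N dog]] [Conj and] [NP [Pron they]]] [VP [V admired]]] [Conj or] [S [NP [NP [Pron they]] [Conj and] [NP [Det this] [N hill]]] [VP [V photographed]]]]
The span 'this dog and they' is the NP node built by NP → NP Conj NP.

NP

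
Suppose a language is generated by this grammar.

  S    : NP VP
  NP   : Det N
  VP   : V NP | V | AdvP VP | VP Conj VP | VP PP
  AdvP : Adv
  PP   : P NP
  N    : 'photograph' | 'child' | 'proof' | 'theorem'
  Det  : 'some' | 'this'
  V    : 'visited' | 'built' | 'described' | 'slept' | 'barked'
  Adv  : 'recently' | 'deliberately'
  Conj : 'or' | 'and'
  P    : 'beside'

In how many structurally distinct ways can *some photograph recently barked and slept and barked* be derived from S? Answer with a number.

5

Two of the 5 distinct bracketings:
[S [NP [Det some] [N photograph]] [VP [AdvP [Adv recently]] [VP [VP [V barked]] [Conj and] [VP [VP [V slept]] [Conj and] [VP [V barked]]]]]]
[S [NP [Det some] [N photograph]] [VP [AdvP [Adv recently]] [VP [VP [VP [V barked]] [Conj and] [VP [V slept]]] [Conj and] [VP [V barked]]]]]
The trees differ in how a recursive rule is bracketed over the same span.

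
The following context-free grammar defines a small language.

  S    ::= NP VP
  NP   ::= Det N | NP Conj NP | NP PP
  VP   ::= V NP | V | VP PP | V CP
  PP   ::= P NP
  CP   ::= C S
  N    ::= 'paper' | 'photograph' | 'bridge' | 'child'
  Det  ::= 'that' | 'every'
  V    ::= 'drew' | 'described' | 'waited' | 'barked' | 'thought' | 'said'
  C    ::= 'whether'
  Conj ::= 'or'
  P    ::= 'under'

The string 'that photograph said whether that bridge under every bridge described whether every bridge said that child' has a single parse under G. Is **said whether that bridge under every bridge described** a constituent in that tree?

[S [NP [Det that] [N photograph]] [VP [V said] [CP [C whether] [S [NP [NP [Det that] [N bridge]] [PP [P under] [NP [Det every] [N bridge]]]] [VP [V described] [CP [C whether] [S [NP [Det every] [N bridge]] [VP [V said] [NP [Det that] [N child]]]]]]]]]]
The smallest constituent containing 'said whether that bridge under every bridge described' is the VP spanning 'said whether that bridge under every bridge described whether every bridge said that child'; no single node in the tree dominates exactly the given words.

No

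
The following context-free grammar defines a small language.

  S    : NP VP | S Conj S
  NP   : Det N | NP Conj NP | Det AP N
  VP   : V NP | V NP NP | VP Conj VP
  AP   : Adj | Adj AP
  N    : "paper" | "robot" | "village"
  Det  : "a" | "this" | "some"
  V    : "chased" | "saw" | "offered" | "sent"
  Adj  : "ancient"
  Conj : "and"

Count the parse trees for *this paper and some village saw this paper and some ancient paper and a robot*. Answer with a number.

2

The two bracketings:
[S [NP [NP [Det this] [N paper]] [Conj and] [NP [Det some] [N village]]] [VP [V saw] [NP [NP [Det this] [N paper]] [Conj and] [NP [NP [Det some] [AP [Adj ancient]] [N paper]] [Conj and] [NP [Det a] [N robot]]]]]]
[S [NP [NP [Det this] [N paper]] [Conj and] [NP [Det some] [N village]]] [VP [V saw] [NP [NP [NP [Det this] [N paper]] [Conj and] [NP [Det some] [AP [Adj ancient]] [N paper]]] [Conj and] [NP [Det a] [N robot]]]]]
The trees differ in how a recursive rule is bracketed over the same span.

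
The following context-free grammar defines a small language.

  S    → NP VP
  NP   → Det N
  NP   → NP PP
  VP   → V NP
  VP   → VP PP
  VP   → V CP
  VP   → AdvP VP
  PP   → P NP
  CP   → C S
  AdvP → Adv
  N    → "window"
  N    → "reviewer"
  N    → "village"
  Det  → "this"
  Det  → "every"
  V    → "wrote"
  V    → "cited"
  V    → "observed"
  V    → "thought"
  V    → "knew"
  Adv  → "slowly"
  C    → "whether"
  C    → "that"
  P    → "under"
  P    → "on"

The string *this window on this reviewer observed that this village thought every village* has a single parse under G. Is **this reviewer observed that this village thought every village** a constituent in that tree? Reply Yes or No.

No

[S [NP [NP [Det this] [N window]] [PP [P on] [NP [Det this] [N reviewer]]]] [VP [V observed] [CP [C that] [S [NP [Det this] [N village]] [VP [V thought] [NP [Det every] [N village]]]]]]]
The smallest constituent containing 'this reviewer observed that this village thought every village' is the S spanning 'this window on this reviewer observed that this village thought every village'; no single node in the tree dominates exactly the given words.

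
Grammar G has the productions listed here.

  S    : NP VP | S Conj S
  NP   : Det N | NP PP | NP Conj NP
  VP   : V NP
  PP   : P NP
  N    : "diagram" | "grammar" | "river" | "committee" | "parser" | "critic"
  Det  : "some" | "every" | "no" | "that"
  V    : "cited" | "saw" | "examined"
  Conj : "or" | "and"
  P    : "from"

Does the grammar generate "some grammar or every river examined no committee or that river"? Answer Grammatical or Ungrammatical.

[S [NP [NP [Det some] [N grammar]] [Conj or] [NP [Det every] [N river]]] [VP [V examined] [NP [NP [Det no] [N committee]] [Conj or] [NP [Det that] [N river]]]]]
The bracketing above is licensed at every node by one of the given productions, with S at the root.

Grammatical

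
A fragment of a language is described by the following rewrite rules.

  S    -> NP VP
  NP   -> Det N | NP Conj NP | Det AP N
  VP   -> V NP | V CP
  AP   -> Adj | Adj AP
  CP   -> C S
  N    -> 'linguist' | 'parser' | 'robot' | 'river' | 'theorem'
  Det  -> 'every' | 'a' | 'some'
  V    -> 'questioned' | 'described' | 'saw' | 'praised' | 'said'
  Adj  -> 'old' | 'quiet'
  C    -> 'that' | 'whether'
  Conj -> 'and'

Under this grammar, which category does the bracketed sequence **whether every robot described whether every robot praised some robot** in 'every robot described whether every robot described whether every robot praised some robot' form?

[S [NP [Det every] [N robot]] [VP [V described] [CP [C whether] [S [NP [Det every] [N robot]] [VP [V described] [CP [C whether] [S [NP [Det every] [N robot]] [VP [V praised] [NP [Det some] [N robot]]]]]]]]]]
The span 'whether every robot described whether every robot praised some robot' is the CP node built by CP → C S.

CP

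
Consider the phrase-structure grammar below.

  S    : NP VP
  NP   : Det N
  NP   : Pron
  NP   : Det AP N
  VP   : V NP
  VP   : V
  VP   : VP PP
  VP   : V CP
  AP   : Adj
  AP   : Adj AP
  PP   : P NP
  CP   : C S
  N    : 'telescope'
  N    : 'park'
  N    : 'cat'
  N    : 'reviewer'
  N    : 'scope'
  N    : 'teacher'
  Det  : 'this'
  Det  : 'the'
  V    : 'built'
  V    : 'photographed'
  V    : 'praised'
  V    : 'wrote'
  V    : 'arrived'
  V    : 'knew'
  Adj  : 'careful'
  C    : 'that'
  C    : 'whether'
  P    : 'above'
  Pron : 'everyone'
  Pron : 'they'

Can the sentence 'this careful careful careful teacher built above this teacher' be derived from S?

Grammatical

S
  NP
    Det: this
    AP
      Adj: careful
      AP
        Adj: careful
        AP
          Adj: careful
    N: teacher
  VP
    VP
      V: built
    PP
      P: above
      NP
        Det: this
        N: teacher
Every word is introduced by a lexical rule and the phrasal rules combine the resulting categories into a single S.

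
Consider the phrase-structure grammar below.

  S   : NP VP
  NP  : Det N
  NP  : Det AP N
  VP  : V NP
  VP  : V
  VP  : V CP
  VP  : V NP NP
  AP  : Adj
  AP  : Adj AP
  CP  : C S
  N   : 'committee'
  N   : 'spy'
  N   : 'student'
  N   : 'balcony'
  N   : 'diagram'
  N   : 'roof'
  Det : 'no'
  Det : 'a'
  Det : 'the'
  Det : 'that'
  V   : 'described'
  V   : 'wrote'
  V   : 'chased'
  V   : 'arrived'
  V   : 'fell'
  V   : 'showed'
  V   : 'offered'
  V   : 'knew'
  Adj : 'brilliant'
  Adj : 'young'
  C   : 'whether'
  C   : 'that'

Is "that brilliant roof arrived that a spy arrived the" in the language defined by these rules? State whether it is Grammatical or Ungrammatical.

For S → NP VP, the only prefix that parses as NP is 'that brilliant roof', but the remainder 'arrived that a spy arrived the' is not a VP under these rules.

Ungrammatical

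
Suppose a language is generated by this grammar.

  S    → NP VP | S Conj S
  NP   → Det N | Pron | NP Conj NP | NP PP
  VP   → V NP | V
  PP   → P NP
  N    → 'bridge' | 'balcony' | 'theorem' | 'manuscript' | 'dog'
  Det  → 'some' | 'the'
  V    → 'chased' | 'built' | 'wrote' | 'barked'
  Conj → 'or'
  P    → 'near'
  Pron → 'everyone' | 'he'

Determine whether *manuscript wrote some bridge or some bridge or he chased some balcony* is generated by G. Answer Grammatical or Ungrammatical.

For S → NP VP, no prefix of the string parses as an NP. The alternative S rule S → S Conj S likewise has no satisfying split.

Ungrammatical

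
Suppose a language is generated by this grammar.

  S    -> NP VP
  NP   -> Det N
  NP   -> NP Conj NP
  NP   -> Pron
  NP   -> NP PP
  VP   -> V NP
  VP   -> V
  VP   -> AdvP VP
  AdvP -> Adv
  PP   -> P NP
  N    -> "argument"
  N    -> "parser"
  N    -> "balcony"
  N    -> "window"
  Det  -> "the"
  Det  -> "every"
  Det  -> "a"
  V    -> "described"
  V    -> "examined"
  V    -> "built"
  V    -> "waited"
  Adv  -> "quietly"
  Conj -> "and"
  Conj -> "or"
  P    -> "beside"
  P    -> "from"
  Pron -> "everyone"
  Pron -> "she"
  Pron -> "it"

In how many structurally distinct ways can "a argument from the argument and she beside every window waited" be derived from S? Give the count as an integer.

Two of the 5 distinct bracketings:
[S [NP [NP [NP [Det a] [N argument]] [PP [P from] [NP [Det the] [N argument]]]] [Conj and] [NP [NP [Pron she]] [PP [P beside] [NP [Det every] [N window]]]]] [VP [V waited]]]
[S [NP [NP [Det a] [N argument]] [PP [P from] [NP [NP [Det the] [N argument]] [Conj and] [NP [NP [Pron she]] [PP [P beside] [NP [Det every] [N window]]]]]]] [VP [V waited]]]
The trees differ in how a recursive rule is bracketed over the same span.

5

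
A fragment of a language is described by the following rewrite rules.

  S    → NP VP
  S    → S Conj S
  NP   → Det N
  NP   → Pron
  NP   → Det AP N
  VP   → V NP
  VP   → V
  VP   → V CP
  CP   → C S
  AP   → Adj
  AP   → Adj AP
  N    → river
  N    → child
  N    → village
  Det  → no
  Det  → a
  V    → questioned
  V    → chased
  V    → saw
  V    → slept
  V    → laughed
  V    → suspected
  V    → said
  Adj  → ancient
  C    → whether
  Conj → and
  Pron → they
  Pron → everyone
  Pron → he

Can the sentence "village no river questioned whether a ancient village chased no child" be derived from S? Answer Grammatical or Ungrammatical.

An N word can never sit immediately before a Det word in any string this grammar generates, so the substring 'village no' rules out a derivation.

Ungrammatical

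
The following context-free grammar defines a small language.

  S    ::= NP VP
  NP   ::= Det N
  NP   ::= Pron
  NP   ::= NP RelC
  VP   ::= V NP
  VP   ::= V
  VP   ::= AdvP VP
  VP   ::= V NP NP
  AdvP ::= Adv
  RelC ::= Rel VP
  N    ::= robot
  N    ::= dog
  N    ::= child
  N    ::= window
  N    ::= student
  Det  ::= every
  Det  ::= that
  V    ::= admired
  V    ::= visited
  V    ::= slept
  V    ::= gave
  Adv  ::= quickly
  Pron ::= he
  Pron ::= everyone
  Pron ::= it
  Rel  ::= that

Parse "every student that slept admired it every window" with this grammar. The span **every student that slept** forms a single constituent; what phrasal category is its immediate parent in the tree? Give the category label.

[S [NP [NP [Det every] [N student]] [RelC [Rel that] [VP [V slept]]]] [VP [V admired] [NP [Pron it]] [NP [Det every] [N window]]]]
The span 'every student that slept' is the NP node built by NP → NP RelC.
Its mother is the S built by S → NP VP.

S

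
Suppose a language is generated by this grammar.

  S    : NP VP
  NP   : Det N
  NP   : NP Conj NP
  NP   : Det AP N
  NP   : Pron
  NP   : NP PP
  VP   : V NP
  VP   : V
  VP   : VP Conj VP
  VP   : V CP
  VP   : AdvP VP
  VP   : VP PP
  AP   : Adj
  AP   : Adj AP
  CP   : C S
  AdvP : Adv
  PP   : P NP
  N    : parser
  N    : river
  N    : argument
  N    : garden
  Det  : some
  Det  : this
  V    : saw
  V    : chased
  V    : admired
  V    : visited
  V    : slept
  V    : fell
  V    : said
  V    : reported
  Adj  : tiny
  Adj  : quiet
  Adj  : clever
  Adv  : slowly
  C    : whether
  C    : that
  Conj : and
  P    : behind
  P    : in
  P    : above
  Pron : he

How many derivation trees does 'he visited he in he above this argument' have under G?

5

Two of the 5 distinct bracketings:
[S [NP [Pron he]] [VP [V visited] [NP [NP [Pron he]] [PP [P in] [NP [NP [Pron he]] [PP [P above] [NP [Det this] [N argument]]]]]]]]
[S [NP [Pron he]] [VP [V visited] [NP [NP [NP [Pron he]] [PP [P in] [NP [Pron he]]]] [PP [P above] [NP [Det this] [N argument]]]]]]
The trees differ in how a recursive rule is bracketed over the same span.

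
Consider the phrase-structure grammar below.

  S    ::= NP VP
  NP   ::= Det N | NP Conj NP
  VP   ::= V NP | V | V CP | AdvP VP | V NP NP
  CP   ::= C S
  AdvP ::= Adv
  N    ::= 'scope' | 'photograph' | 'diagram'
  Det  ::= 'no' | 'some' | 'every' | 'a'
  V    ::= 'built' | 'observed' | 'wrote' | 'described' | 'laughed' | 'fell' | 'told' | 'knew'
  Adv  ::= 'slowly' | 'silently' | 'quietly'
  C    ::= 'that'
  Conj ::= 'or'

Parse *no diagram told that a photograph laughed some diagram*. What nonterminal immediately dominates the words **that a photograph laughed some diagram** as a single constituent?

CP

[S [NP [Det no] [N diagram]] [VP [V told] [CP [C that] [S [NP [Det a] [N photograph]] [VP [V laughed] [NP [Det some] [N diagram]]]]]]]
The span 'that a photograph laughed some diagram' is the CP node built by CP → C S.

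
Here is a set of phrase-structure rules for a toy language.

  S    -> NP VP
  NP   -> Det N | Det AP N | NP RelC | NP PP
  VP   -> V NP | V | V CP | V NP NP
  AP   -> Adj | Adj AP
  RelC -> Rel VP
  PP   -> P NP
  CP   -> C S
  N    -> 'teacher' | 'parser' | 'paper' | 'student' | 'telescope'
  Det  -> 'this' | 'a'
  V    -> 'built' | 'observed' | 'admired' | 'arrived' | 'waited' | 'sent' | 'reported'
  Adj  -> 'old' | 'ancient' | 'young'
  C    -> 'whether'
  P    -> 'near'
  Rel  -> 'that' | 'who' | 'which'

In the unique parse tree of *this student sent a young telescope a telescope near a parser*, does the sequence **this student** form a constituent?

[S [NP [Det this] [N student]] [VP [V sent] [NP [Det a] [AP [Adj young]] [N telescope]] [NP [NP [Det a] [N telescope]] [PP [P near] [NP [Det a] [N parser]]]]]]
The words 'this student' are exhaustively dominated by a single NP node (built by NP → Det N), so they form a constituent.

Yes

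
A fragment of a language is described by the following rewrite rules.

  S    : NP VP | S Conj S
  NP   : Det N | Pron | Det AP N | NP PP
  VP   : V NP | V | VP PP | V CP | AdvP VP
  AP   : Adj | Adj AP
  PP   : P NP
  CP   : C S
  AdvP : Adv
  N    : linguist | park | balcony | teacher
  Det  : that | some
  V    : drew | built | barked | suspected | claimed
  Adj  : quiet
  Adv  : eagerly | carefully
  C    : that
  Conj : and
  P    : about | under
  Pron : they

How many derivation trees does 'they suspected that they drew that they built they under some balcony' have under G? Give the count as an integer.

4

Two of the 4 distinct bracketings:
[S [NP [Pron they]] [VP [VP [V suspected] [CP [C that] [S [NP [Pron they]] [VP [V drew] [CP [C that] [S [NP [Pron they]] [VP [V built] [NP [Pron they]]]]]]]]] [PP [P under] [NP [Det some] [N balcony]]]]]
[S [NP [Pron they]] [VP [V suspected] [CP [C that] [S [NP [Pron they]] [VP [VP [V drew] [CP [C that] [S [NP [Pron they]] [VP [V built] [NP [Pron they]]]]]] [PP [P under] [NP [Det some] [N balcony]]]]]]]]
The trees differ in how a recursive rule is bracketed over the same span.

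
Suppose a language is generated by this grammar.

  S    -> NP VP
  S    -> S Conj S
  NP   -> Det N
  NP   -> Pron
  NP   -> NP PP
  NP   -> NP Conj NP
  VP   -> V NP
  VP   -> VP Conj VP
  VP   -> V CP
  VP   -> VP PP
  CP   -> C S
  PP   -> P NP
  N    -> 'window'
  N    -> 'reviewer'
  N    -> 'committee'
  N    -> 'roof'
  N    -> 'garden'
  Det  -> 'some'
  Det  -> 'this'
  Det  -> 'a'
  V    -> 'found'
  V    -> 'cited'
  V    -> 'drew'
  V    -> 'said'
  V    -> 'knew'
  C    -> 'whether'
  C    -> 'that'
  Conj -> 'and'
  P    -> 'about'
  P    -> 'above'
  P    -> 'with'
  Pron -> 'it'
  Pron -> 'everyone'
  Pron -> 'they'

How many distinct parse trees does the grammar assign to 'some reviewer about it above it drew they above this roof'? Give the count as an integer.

Two of the 4 distinct bracketings:
[S [NP [NP [Det some] [N reviewer]] [PP [P about] [NP [NP [Pron it]] [PP [P above] [NP [Pron it]]]]]] [VP [V drew] [NP [NP [Pron they]] [PP [P above] [NP [Det this] [N roof]]]]]]
[S [NP [NP [Det some] [N reviewer]] [PP [P about] [NP [NP [Pron it]] [PP [P above] [NP [Pron it]]]]]] [VP [VP [V drew] [NP [Pron they]]] [PP [P above] [NP [Det this] [N roof]]]]]
The difference turns on whether VP → VP PP is used at the relevant span, versus an alternative expansion of VP.

4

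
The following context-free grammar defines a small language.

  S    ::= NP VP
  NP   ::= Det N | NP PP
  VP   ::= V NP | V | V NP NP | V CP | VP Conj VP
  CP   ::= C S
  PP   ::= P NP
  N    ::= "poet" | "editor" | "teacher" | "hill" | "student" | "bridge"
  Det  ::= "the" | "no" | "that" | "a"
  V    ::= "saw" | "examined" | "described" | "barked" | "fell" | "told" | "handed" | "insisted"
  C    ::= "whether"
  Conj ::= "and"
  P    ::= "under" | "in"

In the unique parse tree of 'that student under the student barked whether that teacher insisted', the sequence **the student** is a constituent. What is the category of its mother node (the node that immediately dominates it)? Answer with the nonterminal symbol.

PP

S
  NP
    NP
      Det: that
      N: student
    PP
      P: under
      NP
        Det: the
        N: student
  VP
    V: barked
    CP
      C: whether
      S
        NP
          Det: that
          N: teacher
        VP
          V: insisted
The span 'the student' is the NP node built by NP → Det N.
Its mother is the PP built by PP → P NP.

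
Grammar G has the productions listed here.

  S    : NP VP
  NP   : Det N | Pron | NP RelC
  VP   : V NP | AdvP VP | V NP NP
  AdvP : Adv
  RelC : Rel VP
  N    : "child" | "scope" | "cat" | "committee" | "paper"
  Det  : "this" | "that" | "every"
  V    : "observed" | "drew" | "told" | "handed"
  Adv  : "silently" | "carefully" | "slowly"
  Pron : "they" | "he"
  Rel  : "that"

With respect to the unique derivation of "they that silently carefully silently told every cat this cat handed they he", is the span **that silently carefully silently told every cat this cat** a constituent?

Yes

[S [NP [NP [Pron they]] [RelC [Rel that] [VP [AdvP [Adv silently]] [VP [AdvP [Adv carefully]] [VP [AdvP [Adv silently]] [VP [V told] [NP [Det every] [N cat]] [NP [Det this] [N cat]]]]]]]] [VP [V handed] [NP [Pron they]] [NP [Pron he]]]]
The words 'that silently carefully silently told every cat this cat' are exhaustively dominated by a single RelC node (built by RelC → Rel VP), so they form a constituent.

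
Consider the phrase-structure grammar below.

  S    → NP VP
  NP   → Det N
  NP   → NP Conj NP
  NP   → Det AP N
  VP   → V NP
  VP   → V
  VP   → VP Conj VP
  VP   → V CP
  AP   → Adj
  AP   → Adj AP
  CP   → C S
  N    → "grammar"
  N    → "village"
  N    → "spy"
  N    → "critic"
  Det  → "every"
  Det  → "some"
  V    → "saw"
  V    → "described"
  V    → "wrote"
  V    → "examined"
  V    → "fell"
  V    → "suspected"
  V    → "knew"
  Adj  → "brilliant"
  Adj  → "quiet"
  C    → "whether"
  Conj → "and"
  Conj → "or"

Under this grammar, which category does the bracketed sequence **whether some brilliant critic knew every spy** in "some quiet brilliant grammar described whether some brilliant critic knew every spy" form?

CP

S
  NP
    Det: some
    AP
      Adj: quiet
      AP
        Adj: brilliant
    N: grammar
  VP
    V: described
    CP
      C: whether
      S
        NP
          Det: some
          AP
            Adj: brilliant
          N: critic
        VP
          V: knew
          NP
            Det: every
            N: spy
The span 'whether some brilliant critic knew every spy' is the CP node built by CP → C S.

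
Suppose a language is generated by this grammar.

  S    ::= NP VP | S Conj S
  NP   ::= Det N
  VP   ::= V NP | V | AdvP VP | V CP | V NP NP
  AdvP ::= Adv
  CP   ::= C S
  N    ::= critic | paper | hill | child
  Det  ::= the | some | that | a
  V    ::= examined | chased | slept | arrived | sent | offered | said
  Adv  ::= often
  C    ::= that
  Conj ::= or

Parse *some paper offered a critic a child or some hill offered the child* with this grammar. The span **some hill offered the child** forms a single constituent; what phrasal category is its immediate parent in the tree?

S

[S [S [NP [Det some] [N paper]] [VP [V offered] [NP [Det a] [N critic]] [NP [Det a] [N child]]]] [Conj or] [S [NP [Det some] [N hill]] [VP [V offered] [NP [Det the] [N child]]]]]
The span 'some hill offered the child' is the S node built by S → NP VP.
Its mother is the S built by S → S Conj S.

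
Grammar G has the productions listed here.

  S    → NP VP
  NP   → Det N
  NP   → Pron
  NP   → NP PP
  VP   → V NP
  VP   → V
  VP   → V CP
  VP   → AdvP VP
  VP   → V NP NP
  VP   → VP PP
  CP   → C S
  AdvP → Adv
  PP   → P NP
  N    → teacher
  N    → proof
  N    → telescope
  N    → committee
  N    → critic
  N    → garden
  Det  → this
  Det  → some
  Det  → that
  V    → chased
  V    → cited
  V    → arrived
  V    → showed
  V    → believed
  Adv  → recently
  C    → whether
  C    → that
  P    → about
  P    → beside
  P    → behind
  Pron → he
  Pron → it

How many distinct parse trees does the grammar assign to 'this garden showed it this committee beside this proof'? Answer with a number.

2

The two bracketings:
[S [NP [Det this] [N garden]] [VP [V showed] [NP [Pron it]] [NP [NP [Det this] [N committee]] [PP [P beside] [NP [Det this] [N proof]]]]]]
[S [NP [Det this] [N garden]] [VP [VP [V showed] [NP [Pron it]] [NP [Det this] [N committee]]] [PP [P beside] [NP [Det this] [N proof]]]]]
The difference turns on whether NP → NP PP is used at the relevant span, versus an alternative expansion of NP.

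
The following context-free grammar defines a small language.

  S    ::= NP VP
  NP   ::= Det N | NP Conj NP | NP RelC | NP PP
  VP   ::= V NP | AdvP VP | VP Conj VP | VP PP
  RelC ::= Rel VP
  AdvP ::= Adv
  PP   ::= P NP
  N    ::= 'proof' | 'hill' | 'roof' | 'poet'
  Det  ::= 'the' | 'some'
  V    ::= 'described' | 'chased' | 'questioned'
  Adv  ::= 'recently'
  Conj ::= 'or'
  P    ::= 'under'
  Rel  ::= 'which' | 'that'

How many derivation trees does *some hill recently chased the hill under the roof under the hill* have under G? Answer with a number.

9

Two of the 9 distinct bracketings:
[S [NP [Det some] [N hill]] [VP [AdvP [Adv recently]] [VP [V chased] [NP [NP [Det the] [N hill]] [PP [P under] [NP [NP [Det the] [N roof]] [PP [P under] [NP [Det the] [N hill]]]]]]]]]
[S [NP [Det some] [N hill]] [VP [AdvP [Adv recently]] [VP [V chased] [NP [NP [NP [Det the] [N hill]] [PP [P under] [NP [Det the] [N roof]]]] [PP [P under] [NP [Det the] [N hill]]]]]]]
The trees differ in how a recursive rule is bracketed over the same span.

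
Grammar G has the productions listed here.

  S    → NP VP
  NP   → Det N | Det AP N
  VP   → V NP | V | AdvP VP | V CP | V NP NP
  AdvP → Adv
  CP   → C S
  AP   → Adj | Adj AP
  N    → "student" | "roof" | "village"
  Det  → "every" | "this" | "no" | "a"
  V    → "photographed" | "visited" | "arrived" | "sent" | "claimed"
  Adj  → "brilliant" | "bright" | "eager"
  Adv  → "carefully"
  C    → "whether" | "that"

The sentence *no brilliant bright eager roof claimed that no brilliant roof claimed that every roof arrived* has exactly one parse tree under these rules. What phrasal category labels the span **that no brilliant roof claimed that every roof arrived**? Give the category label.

CP

[S [NP [Det no] [AP [Adj brilliant] [AP [Adj bright] [AP [Adj eager]]]] [N roof]] [VP [V claimed] [CP [C that] [S [NP [Det no] [AP [Adj brilliant]] [N roof]] [VP [V claimed] [CP [C that] [S [NP [Det every] [N roof]] [VP [V arrived]]]]]]]]]
The span 'that no brilliant roof claimed that every roof arrived' is the CP node built by CP → C S.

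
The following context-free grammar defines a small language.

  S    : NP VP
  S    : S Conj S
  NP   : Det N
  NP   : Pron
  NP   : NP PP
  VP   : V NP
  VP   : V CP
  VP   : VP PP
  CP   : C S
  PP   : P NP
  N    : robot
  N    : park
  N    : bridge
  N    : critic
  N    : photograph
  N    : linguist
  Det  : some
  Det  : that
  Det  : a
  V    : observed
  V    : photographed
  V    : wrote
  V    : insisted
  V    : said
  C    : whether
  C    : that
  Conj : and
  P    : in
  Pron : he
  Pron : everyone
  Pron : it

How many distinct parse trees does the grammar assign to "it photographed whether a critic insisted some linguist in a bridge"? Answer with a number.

3

Two of the 3 distinct bracketings:
[S [NP [Pron it]] [VP [V photographed] [CP [C whether] [S [NP [Det a] [N critic]] [VP [V insisted] [NP [NP [Det some] [N linguist]] [PP [P in] [NP [Det a] [N bridge]]]]]]]]]
[S [NP [Pron it]] [VP [V photographed] [CP [C whether] [S [NP [Det a] [N critic]] [VP [VP [V insisted] [NP [Det some] [N linguist]]] [PP [P in] [NP [Det a] [N bridge]]]]]]]]
The difference turns on whether NP → NP PP is used at the relevant span, versus an alternative expansion of NP.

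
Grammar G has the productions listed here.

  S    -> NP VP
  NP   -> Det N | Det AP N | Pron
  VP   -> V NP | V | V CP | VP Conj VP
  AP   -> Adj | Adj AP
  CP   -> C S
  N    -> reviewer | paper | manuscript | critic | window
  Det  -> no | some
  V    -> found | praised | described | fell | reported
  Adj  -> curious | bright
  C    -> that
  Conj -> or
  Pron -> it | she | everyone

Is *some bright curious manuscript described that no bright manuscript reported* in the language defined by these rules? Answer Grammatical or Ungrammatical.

[S [NP [Det some] [AP [Adj bright] [AP [Adj curious]]] [N manuscript]] [VP [V described] [CP [C that] [S [NP [Det no] [AP [Adj bright]] [N manuscript]] [VP [V reported]]]]]]
The bracketing above is licensed at every node by one of the given productions, with S at the root.

Grammatical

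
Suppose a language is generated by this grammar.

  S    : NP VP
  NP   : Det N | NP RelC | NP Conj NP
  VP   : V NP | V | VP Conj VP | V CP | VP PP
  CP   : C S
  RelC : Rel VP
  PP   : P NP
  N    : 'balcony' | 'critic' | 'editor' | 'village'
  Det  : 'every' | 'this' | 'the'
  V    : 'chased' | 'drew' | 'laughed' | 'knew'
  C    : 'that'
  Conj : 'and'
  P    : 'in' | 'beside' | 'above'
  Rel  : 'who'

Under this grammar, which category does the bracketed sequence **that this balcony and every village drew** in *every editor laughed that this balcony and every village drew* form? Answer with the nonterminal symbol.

S
  NP
    Det: every
    N: editor
  VP
    V: laughed
    CP
      C: that
      S
        NP
          NP
            Det: this
            N: balcony
          Conj: and
          NP
            Det: every
            N: village
        VP
          V: drew
The span 'that this balcony and every village drew' is the CP node built by CP → C S.

CP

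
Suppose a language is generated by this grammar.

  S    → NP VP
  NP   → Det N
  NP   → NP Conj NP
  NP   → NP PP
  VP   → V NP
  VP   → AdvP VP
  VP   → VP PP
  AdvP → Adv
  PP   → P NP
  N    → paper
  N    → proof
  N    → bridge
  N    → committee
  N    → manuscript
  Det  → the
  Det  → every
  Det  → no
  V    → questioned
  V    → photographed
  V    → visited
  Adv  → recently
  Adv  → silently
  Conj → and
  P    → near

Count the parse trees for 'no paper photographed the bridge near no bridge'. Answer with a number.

2

The two bracketings:
[S [NP [Det no] [N paper]] [VP [V photographed] [NP [NP [Det the] [N bridge]] [PP [P near] [NP [Det no] [N bridge]]]]]]
[S [NP [Det no] [N paper]] [VP [VP [V photographed] [NP [Det the] [N bridge]]] [PP [P near] [NP [Det no] [N bridge]]]]]
The difference turns on whether NP → NP PP is used at the relevant span, versus an alternative expansion of NP.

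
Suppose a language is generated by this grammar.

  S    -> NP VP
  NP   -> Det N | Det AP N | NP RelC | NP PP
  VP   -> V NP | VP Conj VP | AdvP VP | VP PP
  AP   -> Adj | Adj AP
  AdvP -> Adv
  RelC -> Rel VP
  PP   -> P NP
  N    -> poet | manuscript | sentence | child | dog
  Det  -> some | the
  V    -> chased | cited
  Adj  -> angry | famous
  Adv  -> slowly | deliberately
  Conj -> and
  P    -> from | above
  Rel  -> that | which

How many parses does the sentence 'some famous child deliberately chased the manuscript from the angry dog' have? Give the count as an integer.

3

Two of the 3 distinct bracketings:
[S [NP [Det some] [AP [Adj famous]] [N child]] [VP [AdvP [Adv deliberately]] [VP [V chased] [NP [NP [Det the] [N manuscript]] [PP [P from] [NP [Det the] [AP [Adj angry]] [N dog]]]]]]]
[S [NP [Det some] [AP [Adj famous]] [N child]] [VP [AdvP [Adv deliberately]] [VP [VP [V chased] [NP [Det the] [N manuscript]]] [PP [P from] [NP [Det the] [AP [Adj angry]] [N dog]]]]]]
The difference turns on whether NP → NP PP is used at the relevant span, versus an alternative expansion of NP.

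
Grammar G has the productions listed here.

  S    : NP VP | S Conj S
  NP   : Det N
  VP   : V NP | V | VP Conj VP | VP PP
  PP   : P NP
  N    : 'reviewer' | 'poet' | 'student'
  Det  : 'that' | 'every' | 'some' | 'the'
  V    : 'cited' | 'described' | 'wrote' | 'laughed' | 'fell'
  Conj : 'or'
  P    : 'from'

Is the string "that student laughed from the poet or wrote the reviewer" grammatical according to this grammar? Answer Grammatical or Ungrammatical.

[S [NP [Det that] [N student]] [VP [VP [VP [V laughed]] [PP [P from] [NP [Det the] [N poet]]]] [Conj or] [VP [V wrote] [NP [Det the] [N reviewer]]]]]
The bracketing above is licensed at every node by one of the given productions, with S at the root.

Grammatical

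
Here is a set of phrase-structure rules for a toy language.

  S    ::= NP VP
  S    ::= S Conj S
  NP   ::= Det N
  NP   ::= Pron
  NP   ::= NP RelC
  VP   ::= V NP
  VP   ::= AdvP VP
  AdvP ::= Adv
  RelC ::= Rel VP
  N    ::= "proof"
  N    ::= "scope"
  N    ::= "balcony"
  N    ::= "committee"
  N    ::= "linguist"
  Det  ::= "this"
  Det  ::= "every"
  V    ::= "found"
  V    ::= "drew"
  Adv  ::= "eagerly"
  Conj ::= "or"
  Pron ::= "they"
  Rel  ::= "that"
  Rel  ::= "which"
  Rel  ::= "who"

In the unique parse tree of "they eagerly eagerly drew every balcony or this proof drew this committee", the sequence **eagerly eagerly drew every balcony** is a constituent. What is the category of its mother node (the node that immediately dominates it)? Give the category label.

S
  S
    NP
      Pron: they
    VP
      AdvP
        Adv: eagerly
      VP
        AdvP
          Adv: eagerly
        VP
          V: drew
          NP
            Det: every
            N: balcony
  Conj: or
  S
    NP
      Det: this
      N: proof
    VP
      V: drew
      NP
        Det: this
        N: committee
The span 'eagerly eagerly drew every balcony' is the VP node built by VP → AdvP VP.
Its mother is the S built by S → NP VP.

S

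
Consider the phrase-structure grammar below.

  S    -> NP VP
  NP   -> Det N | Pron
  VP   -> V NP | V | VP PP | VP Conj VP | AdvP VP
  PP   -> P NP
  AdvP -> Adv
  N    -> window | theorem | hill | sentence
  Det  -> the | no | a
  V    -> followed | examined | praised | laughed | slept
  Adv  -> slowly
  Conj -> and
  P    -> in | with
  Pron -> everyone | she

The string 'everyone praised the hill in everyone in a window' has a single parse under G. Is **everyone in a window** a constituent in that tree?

No

[S [NP [Pron everyone]] [VP [VP [VP [V praised] [NP [Det the] [N hill]]] [PP [P in] [NP [Pron everyone]]]] [PP [P in] [NP [Det a] [N window]]]]]
The smallest constituent containing 'everyone in a window' is the VP spanning 'praised the hill in everyone in a window'; no single node in the tree dominates exactly the given words.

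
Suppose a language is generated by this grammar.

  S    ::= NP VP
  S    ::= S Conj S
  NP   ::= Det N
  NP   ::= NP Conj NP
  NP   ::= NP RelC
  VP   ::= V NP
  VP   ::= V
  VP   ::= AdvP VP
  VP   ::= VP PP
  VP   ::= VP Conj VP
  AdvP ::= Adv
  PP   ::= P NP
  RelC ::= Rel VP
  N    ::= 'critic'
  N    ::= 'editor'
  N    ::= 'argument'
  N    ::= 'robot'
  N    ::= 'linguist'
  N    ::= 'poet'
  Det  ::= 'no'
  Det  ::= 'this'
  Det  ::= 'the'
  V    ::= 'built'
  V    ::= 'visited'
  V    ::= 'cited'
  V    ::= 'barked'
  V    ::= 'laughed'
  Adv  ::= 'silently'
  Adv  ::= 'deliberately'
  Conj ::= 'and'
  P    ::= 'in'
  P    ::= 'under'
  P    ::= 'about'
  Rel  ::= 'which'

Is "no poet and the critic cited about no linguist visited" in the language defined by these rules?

For S → NP VP, every NP-prefix leaves a non-VP remainder: after 'no poet' the remainder is not a VP; after 'no poet and the critic' the remainder is not a VP. The alternative S rule S → S Conj S likewise has no satisfying split.

Ungrammatical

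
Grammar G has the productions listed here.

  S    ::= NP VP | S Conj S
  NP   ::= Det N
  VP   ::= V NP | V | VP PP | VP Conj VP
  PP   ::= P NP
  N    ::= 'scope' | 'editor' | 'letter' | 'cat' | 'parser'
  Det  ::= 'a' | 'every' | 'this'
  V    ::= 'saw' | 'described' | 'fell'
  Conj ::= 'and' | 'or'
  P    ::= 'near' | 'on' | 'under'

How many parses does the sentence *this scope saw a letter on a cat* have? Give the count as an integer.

1

[S [NP [Det this] [N scope]] [VP [VP [V saw] [NP [Det a] [N letter]]] [PP [P on] [NP [Det a] [N cat]]]]]
No rule offers an alternative attachment or grouping for any span, so this is the only derivation.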